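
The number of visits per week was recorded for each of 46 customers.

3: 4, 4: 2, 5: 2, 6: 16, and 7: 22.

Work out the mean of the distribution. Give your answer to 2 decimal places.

Values: 3, 4, 5, 6, 7
Σfx = 4×3 + 2×4 + 2×5 + 16×6 + 22×7 = 280
n = Σf = 46
Mean = 280 / 46 = 6.0870

6.09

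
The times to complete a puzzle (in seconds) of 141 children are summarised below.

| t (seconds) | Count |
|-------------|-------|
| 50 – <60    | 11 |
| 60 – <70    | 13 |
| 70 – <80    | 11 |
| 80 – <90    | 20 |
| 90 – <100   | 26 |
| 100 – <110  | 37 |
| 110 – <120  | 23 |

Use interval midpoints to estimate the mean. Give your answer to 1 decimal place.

Midpoints: 55, 65, 75, 85, 95, 105, 115
Σfm = 11×55 + 13×65 + 11×75 + 20×85 + 26×95 + 37×105 + 23×115 = 12975
n = Σf = 141
Mean = 12975 / 141 = 92.0213

92.0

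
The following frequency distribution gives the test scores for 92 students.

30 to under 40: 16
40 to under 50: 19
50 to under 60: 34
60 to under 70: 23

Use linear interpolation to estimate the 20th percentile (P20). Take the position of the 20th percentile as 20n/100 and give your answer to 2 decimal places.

41.26

Cumulative frequencies: 16, 35, 69, 92
n = 92; position = 20n/100 = 18.4.
This falls in the class 40 to under 50: L = 40, F = 16, f = 19, h = 10.
20th percentile ≈ 40 + ((18.4 − 16) / 19) × 10 = 41.2632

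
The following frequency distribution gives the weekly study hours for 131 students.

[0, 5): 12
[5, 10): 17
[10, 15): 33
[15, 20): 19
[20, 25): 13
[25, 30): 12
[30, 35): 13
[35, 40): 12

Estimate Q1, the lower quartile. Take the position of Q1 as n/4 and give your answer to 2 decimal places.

Cumulative frequencies: 12, 29, 62, 81, 94, 106, 119, 131
n = 131; position = n/4 = 32.75.
This falls in the class [10, 15): L = 10, F = 29, f = 33, h = 5.
Lower quartile ≈ 10 + ((32.75 − 29) / 33) × 5 = 10.5682

10.57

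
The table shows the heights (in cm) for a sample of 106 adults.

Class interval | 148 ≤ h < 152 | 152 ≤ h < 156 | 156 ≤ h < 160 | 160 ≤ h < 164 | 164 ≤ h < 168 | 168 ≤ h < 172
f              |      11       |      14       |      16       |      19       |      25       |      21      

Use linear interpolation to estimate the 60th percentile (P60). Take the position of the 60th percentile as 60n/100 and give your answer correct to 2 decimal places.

164.58

Cumulative frequencies: 11, 25, 41, 60, 85, 106
n = 106; position = 60n/100 = 63.6.
This falls in the class 164 ≤ h < 168: L = 164, F = 60, f = 25, h = 4.
60th percentile ≈ 164 + ((63.6 − 60) / 25) × 4 = 164.5760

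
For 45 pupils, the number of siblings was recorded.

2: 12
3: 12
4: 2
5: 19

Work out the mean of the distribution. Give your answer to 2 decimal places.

Values: 2, 3, 4, 5
Σfx = 12×2 + 12×3 + 2×4 + 19×5 = 163
n = Σf = 45
Mean = 163 / 45 = 3.6222

3.62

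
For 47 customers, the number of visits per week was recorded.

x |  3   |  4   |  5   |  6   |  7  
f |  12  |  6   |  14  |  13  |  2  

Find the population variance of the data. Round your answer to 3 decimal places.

1.519

Values: 3, 4, 5, 6, 7
n = 47, Σfx = 222, mean = 4.7234
Σfx² = 1120
Σf(x − x̄)² = Σfx² − (Σfx)²/n = 1120 − 222²/47 = 71.4043
Population variance = 71.4043 / 47 = 1.5192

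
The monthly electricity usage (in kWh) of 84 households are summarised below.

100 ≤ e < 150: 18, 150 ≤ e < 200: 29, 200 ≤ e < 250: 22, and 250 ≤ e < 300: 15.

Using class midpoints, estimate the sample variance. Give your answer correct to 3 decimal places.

Midpoints: 125, 175, 225, 275
n = 84, Σfm = 16400, mean = 195.2381
Σfm² = 3417500
Σf(m − x̄)² = Σfm² − (Σfm)²/n = 3417500 − 16400²/84 = 215595.2381
Sample variance = 215595.2381 / 83 = 2597.5330

2597.533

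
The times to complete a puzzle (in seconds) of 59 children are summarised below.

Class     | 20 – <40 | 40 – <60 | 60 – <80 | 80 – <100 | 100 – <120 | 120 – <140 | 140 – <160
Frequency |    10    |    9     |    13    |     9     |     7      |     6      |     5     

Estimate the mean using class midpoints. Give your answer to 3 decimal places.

80.847

Midpoints: 30, 50, 70, 90, 110, 130, 150
Σfm = 10×30 + 9×50 + 13×70 + 9×90 + 7×110 + 6×130 + 5×150 = 4770
n = Σf = 59
Mean = 4770 / 59 = 80.8475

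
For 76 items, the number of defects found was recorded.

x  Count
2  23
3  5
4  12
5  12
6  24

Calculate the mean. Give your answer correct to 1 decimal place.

Values: 2, 3, 4, 5, 6
Σfx = 23×2 + 5×3 + 12×4 + 12×5 + 24×6 = 313
n = Σf = 76
Mean = 313 / 76 = 4.1184

4.1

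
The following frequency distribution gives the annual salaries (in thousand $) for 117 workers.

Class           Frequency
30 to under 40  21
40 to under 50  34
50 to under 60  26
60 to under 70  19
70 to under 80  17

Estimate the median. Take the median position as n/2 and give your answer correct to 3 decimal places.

Cumulative frequencies: 21, 55, 81, 100, 117
n = 117; position = n/2 = 58.5.
This falls in the class 50 to under 60: L = 50, F = 55, f = 26, h = 10.
Median ≈ 50 + ((58.5 − 55) / 26) × 10 = 51.3462

51.346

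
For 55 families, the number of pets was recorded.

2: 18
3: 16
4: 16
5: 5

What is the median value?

Cumulative frequencies: 18, 34, 50, 55
n = 55, so the median is the value in position (n+1)/2 = 28.
Position 28 falls at value 3.

3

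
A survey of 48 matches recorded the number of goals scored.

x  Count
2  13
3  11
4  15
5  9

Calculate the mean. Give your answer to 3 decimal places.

Values: 2, 3, 4, 5
Σfx = 13×2 + 11×3 + 15×4 + 9×5 = 164
n = Σf = 48
Mean = 164 / 48 = 3.4167

3.417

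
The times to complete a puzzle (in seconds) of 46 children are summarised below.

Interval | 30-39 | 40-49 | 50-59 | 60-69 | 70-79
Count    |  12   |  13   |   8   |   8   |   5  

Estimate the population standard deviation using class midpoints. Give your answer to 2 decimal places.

13.28

Midpoints: 34.5, 44.5, 54.5, 64.5, 74.5
n = 46, Σfm = 2317, mean = 50.3696
Σfm² = 124821.5
Σf(m − x̄)² = Σfm² − (Σfm)²/n = 124821.5 − 2317²/46 = 8115.2174
Population variance = 8115.2174 / 46 = 176.4178
Standard deviation = √176.4178 = 13.2822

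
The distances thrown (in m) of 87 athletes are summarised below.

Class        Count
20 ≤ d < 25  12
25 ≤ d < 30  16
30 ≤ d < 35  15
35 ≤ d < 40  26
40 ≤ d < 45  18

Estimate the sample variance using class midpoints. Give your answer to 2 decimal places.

Midpoints: 22.5, 27.5, 32.5, 37.5, 42.5
n = 87, Σfm = 2937.5, mean = 33.7644
Σfm² = 103093.75
Σf(m − x̄)² = Σfm² − (Σfm)²/n = 103093.75 − 2937.5²/87 = 3910.9195
Sample variance = 3910.9195 / 86 = 45.4758

45.48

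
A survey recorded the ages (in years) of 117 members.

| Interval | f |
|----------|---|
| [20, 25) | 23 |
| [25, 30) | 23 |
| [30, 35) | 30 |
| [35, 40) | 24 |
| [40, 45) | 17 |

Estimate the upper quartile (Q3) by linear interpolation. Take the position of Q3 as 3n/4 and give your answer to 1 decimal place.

37.4

Cumulative frequencies: 23, 46, 76, 100, 117
n = 117; position = 3n/4 = 87.75.
This falls in the class [35, 40): L = 35, F = 76, f = 24, h = 5.
Upper quartile ≈ 35 + ((87.75 − 76) / 24) × 5 = 37.4479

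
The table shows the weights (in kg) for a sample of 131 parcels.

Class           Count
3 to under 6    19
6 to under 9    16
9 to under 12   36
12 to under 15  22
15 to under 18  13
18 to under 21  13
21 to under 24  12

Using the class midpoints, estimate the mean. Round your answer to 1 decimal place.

12.4

Midpoints: 4.5, 7.5, 10.5, 13.5, 16.5, 19.5, 22.5
Σfm = 19×4.5 + 16×7.5 + 36×10.5 + 22×13.5 + 13×16.5 + 13×19.5 + 12×22.5 = 1618.5
n = Σf = 131
Mean = 1618.5 / 131 = 12.3550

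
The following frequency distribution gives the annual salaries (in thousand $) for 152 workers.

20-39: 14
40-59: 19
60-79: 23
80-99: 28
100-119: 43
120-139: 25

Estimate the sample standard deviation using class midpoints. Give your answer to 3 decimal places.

Midpoints: 29.5, 49.5, 69.5, 89.5, 109.5, 129.5
n = 152, Σfm = 13404, mean = 88.1842
Σfm² = 1328958
Σf(m − x̄)² = Σfm² − (Σfm)²/n = 1328958 − 13404²/152 = 146936.8421
Sample variance = 146936.8421 / 151 = 973.0917
Standard deviation = √973.0917 = 31.1944

31.194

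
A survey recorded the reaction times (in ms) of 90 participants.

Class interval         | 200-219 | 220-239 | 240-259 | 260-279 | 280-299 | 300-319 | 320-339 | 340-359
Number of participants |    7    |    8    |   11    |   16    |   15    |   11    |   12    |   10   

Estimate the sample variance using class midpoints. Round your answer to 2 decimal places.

Midpoints: 209.5, 229.5, 249.5, 269.5, 289.5, 309.5, 329.5, 349.5
n = 90, Σfm = 25555, mean = 283.9444
Σfm² = 7410622.5
Σf(m − x̄)² = Σfm² − (Σfm)²/n = 7410622.5 − 25555²/90 = 154422.2222
Sample variance = 154422.2222 / 89 = 1735.0811

1735.08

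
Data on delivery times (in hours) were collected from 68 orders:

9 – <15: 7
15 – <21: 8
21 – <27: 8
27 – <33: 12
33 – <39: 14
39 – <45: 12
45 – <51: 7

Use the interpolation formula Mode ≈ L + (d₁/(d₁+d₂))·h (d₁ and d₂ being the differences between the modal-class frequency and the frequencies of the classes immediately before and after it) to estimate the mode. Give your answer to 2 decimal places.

Modal class: 33 – <39 (highest frequency 14).
d₁ = 14 − 12 = 2, d₂ = 14 − 12 = 2
Mode ≈ 33 + (2/(2+2)) × 6 = 33 + 3.0000 = 36.0000

36.00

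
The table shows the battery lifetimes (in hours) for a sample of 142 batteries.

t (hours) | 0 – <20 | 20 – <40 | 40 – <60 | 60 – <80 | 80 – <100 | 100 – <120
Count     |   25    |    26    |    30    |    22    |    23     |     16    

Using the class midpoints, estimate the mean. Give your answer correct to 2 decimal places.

55.63

Midpoints: 10, 30, 50, 70, 90, 110
Σfm = 25×10 + 26×30 + 30×50 + 22×70 + 23×90 + 16×110 = 7900
n = Σf = 142
Mean = 7900 / 142 = 55.6338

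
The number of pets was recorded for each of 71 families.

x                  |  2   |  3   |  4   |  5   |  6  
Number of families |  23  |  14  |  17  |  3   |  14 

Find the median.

Cumulative frequencies: 23, 37, 54, 57, 71
n = 71, so the median is the value in position (n+1)/2 = 36.
Position 36 falls at value 3.

3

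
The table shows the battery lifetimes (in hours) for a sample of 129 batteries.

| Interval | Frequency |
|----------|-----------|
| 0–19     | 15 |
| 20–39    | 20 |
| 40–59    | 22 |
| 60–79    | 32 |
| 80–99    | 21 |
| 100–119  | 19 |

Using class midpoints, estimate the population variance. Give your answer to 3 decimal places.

Midpoints: 9.5, 29.5, 49.5, 69.5, 89.5, 109.5
n = 129, Σfm = 8005.5, mean = 62.0581
Σfm² = 623262.25
Σf(m − x̄)² = Σfm² − (Σfm)²/n = 623262.25 − 8005.5²/129 = 126455.8140
Population variance = 126455.8140 / 129 = 980.2776

980.278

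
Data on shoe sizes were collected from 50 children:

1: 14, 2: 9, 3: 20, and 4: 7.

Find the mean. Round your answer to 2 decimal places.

Values: 1, 2, 3, 4
Σfx = 14×1 + 9×2 + 20×3 + 7×4 = 120
n = Σf = 50
Mean = 120 / 50 = 2.4000

2.40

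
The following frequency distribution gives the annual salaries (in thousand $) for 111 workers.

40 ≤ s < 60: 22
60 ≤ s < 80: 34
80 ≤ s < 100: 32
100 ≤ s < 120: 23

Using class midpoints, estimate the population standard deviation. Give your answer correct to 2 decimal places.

Midpoints: 50, 70, 90, 110
n = 111, Σfm = 8890, mean = 80.0901
Σfm² = 759100
Σf(m − x̄)² = Σfm² − (Σfm)²/n = 759100 − 8890²/111 = 47099.0991
Population variance = 47099.0991 / 111 = 424.3162
Standard deviation = √424.3162 = 20.5989

20.60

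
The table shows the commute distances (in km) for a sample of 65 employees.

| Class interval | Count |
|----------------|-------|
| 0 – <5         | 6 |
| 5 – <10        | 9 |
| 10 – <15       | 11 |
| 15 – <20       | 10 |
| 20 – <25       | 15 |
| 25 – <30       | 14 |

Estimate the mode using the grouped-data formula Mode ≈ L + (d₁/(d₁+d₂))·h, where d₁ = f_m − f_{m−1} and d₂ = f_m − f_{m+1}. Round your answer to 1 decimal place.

24.2

Modal class: 20 – <25 (highest frequency 15).
d₁ = 15 − 10 = 5, d₂ = 15 − 14 = 1
Mode ≈ 20 + (5/(5+1)) × 5 = 20 + 4.1667 = 24.1667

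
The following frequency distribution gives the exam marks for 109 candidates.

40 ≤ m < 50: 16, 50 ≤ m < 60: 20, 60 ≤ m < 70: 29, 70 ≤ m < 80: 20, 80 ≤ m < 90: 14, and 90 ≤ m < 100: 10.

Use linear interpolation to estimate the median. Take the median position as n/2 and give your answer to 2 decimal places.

66.38

Cumulative frequencies: 16, 36, 65, 85, 99, 109
n = 109; position = n/2 = 54.5.
This falls in the class 60 ≤ m < 70: L = 60, F = 36, f = 29, h = 10.
Median ≈ 60 + ((54.5 − 36) / 29) × 10 = 66.3793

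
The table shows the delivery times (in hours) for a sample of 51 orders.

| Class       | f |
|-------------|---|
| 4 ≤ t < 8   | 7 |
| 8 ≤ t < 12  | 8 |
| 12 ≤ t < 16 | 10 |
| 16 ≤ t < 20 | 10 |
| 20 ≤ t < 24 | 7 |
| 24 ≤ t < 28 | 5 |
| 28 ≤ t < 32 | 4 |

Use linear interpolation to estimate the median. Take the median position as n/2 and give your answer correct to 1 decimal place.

16.2

Cumulative frequencies: 7, 15, 25, 35, 42, 47, 51
n = 51; position = n/2 = 25.5.
This falls in the class 16 ≤ t < 20: L = 16, F = 25, f = 10, h = 4.
Median ≈ 16 + ((25.5 − 25) / 10) × 4 = 16.2000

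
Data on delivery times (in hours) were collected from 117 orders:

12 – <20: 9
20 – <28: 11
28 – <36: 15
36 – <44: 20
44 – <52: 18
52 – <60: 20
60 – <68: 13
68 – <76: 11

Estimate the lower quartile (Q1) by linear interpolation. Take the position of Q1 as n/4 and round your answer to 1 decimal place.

32.9

Cumulative frequencies: 9, 20, 35, 55, 73, 93, 106, 117
n = 117; position = n/4 = 29.25.
This falls in the class 28 – <36: L = 28, F = 20, f = 15, h = 8.
Lower quartile ≈ 28 + ((29.25 − 20) / 15) × 8 = 32.9333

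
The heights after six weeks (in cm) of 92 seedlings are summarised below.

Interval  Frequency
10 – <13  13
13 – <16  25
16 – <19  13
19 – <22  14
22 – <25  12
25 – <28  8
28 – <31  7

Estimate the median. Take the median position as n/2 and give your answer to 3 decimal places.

Cumulative frequencies: 13, 38, 51, 65, 77, 85, 92
n = 92; position = n/2 = 46.
This falls in the class 16 – <19: L = 16, F = 38, f = 13, h = 3.
Median ≈ 16 + ((46 − 38) / 13) × 3 = 17.8462

17.846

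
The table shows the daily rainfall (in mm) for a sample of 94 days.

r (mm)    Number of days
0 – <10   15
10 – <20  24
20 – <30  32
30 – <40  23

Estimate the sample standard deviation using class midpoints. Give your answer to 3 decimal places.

Midpoints: 5, 15, 25, 35
n = 94, Σfm = 2040, mean = 21.7021
Σfm² = 53950
Σf(m − x̄)² = Σfm² − (Σfm)²/n = 53950 − 2040²/94 = 9677.6596
Sample variance = 9677.6596 / 93 = 104.0609
Standard deviation = √104.0609 = 10.2010

10.201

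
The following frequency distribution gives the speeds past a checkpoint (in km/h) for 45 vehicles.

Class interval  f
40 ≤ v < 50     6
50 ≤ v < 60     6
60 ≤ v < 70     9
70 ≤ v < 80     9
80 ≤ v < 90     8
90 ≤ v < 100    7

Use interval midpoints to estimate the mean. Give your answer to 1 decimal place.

Midpoints: 45, 55, 65, 75, 85, 95
Σfm = 6×45 + 6×55 + 9×65 + 9×75 + 8×85 + 7×95 = 3205
n = Σf = 45
Mean = 3205 / 45 = 71.2222

71.2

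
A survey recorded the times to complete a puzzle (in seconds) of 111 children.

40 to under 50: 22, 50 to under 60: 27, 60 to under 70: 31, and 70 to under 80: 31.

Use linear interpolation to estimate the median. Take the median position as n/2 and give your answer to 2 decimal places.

Cumulative frequencies: 22, 49, 80, 111
n = 111; position = n/2 = 55.5.
This falls in the class 60 to under 70: L = 60, F = 49, f = 31, h = 10.
Median ≈ 60 + ((55.5 − 49) / 31) × 10 = 62.0968

62.10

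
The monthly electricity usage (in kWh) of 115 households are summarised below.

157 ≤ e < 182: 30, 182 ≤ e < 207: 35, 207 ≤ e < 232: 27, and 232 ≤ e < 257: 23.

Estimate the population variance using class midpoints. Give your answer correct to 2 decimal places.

Midpoints: 169.5, 194.5, 219.5, 244.5
n = 115, Σfm = 23442.5, mean = 203.8478
Σfm² = 4861778.75
Σf(m − x̄)² = Σfm² − (Σfm)²/n = 4861778.75 − 23442.5²/115 = 83076.0870
Population variance = 83076.0870 / 115 = 722.4008

722.40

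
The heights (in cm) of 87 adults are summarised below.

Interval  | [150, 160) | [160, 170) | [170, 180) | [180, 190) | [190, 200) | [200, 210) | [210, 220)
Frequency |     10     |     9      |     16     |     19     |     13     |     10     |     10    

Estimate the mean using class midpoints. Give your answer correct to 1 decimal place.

184.9

Midpoints: 155, 165, 175, 185, 195, 205, 215
Σfm = 10×155 + 9×165 + 16×175 + 19×185 + 13×195 + 10×205 + 10×215 = 16085
n = Σf = 87
Mean = 16085 / 87 = 184.8851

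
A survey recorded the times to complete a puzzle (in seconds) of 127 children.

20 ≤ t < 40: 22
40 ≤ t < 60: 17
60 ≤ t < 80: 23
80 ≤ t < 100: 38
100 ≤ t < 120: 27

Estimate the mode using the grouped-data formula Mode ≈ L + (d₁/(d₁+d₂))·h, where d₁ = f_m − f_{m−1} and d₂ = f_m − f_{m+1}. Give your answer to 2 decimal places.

91.54

Modal class: 80 ≤ t < 100 (highest frequency 38).
d₁ = 38 − 23 = 15, d₂ = 38 − 27 = 11
Mode ≈ 80 + (15/(15+11)) × 20 = 80 + 11.5385 = 91.5385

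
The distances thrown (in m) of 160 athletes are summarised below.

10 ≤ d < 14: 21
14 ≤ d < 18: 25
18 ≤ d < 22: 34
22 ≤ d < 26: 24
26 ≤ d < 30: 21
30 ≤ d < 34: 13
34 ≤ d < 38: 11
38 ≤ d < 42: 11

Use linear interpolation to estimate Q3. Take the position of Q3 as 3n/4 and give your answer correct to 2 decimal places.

29.05

Cumulative frequencies: 21, 46, 80, 104, 125, 138, 149, 160
n = 160; position = 3n/4 = 120.
This falls in the class 26 ≤ d < 30: L = 26, F = 104, f = 21, h = 4.
Upper quartile ≈ 26 + ((120 − 104) / 21) × 4 = 29.0476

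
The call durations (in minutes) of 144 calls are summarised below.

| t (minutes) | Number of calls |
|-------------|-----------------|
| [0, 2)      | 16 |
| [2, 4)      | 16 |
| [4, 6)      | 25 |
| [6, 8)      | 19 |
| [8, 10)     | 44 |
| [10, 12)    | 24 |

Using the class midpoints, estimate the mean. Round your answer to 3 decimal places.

Midpoints: 1, 3, 5, 7, 9, 11
Σfm = 16×1 + 16×3 + 25×5 + 19×7 + 44×9 + 24×11 = 982
n = Σf = 144
Mean = 982 / 144 = 6.8194

6.819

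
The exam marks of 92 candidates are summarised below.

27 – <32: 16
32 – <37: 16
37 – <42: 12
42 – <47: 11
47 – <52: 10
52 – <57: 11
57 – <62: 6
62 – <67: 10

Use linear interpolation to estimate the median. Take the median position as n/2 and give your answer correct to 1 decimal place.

42.9

Cumulative frequencies: 16, 32, 44, 55, 65, 76, 82, 92
n = 92; position = n/2 = 46.
This falls in the class 42 – <47: L = 42, F = 44, f = 11, h = 5.
Median ≈ 42 + ((46 − 44) / 11) × 5 = 42.9091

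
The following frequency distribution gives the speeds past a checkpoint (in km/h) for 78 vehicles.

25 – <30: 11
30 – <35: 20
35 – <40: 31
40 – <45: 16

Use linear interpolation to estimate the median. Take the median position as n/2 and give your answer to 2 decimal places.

36.29

Cumulative frequencies: 11, 31, 62, 78
n = 78; position = n/2 = 39.
This falls in the class 35 – <40: L = 35, F = 31, f = 31, h = 5.
Median ≈ 35 + ((39 − 31) / 31) × 5 = 36.2903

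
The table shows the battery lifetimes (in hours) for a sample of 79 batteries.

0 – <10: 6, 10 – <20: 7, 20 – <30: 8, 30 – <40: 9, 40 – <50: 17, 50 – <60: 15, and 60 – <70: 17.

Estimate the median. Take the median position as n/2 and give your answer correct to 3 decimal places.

45.588

Cumulative frequencies: 6, 13, 21, 30, 47, 62, 79
n = 79; position = n/2 = 39.5.
This falls in the class 40 – <50: L = 40, F = 30, f = 17, h = 10.
Median ≈ 40 + ((39.5 − 30) / 17) × 10 = 45.5882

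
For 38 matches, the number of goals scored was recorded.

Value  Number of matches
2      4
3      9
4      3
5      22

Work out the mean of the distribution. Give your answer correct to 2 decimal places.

4.13

Values: 2, 3, 4, 5
Σfx = 4×2 + 9×3 + 3×4 + 22×5 = 157
n = Σf = 38
Mean = 157 / 38 = 4.1316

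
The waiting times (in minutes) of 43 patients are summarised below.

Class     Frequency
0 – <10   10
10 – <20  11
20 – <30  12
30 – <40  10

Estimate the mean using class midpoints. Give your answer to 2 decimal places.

Midpoints: 5, 15, 25, 35
Σfm = 10×5 + 11×15 + 12×25 + 10×35 = 865
n = Σf = 43
Mean = 865 / 43 = 20.1163

20.12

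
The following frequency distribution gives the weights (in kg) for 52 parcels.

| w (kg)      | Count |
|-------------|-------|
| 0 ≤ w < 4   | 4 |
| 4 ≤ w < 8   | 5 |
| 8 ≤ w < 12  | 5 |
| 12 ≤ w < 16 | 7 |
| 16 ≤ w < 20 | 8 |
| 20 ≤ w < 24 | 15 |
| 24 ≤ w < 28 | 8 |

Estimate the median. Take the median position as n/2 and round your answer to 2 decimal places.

18.50

Cumulative frequencies: 4, 9, 14, 21, 29, 44, 52
n = 52; position = n/2 = 26.
This falls in the class 16 ≤ w < 20: L = 16, F = 21, f = 8, h = 4.
Median ≈ 16 + ((26 − 21) / 8) × 4 = 18.5000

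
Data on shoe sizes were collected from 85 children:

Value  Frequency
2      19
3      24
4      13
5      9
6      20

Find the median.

3

Cumulative frequencies: 19, 43, 56, 65, 85
n = 85, so the median is the value in position (n+1)/2 = 43.
Position 43 falls at value 3.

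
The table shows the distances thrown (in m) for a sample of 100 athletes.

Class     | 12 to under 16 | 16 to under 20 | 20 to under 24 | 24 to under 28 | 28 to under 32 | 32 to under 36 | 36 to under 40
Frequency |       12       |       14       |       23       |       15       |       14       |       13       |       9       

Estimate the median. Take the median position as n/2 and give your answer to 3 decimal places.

24.267

Cumulative frequencies: 12, 26, 49, 64, 78, 91, 100
n = 100; position = n/2 = 50.
This falls in the class 24 to under 28: L = 24, F = 49, f = 15, h = 4.
Median ≈ 24 + ((50 − 49) / 15) × 4 = 24.2667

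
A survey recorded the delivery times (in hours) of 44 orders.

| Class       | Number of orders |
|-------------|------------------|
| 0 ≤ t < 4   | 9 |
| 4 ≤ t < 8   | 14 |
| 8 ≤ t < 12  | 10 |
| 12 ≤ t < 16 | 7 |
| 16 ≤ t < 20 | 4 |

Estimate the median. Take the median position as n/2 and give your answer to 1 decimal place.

Cumulative frequencies: 9, 23, 33, 40, 44
n = 44; position = n/2 = 22.
This falls in the class 4 ≤ t < 8: L = 4, F = 9, f = 14, h = 4.
Median ≈ 4 + ((22 − 9) / 14) × 4 = 7.7143

7.7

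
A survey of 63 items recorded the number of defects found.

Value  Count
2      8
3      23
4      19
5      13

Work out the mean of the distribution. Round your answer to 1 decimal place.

3.6

Values: 2, 3, 4, 5
Σfx = 8×2 + 23×3 + 19×4 + 13×5 = 226
n = Σf = 63
Mean = 226 / 63 = 3.5873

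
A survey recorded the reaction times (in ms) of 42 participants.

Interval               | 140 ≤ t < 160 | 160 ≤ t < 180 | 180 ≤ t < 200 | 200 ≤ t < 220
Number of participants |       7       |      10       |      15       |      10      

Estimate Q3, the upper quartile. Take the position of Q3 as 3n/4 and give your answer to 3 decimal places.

199.333

Cumulative frequencies: 7, 17, 32, 42
n = 42; position = 3n/4 = 31.5.
This falls in the class 180 ≤ t < 200: L = 180, F = 17, f = 15, h = 20.
Upper quartile ≈ 180 + ((31.5 − 17) / 15) × 20 = 199.3333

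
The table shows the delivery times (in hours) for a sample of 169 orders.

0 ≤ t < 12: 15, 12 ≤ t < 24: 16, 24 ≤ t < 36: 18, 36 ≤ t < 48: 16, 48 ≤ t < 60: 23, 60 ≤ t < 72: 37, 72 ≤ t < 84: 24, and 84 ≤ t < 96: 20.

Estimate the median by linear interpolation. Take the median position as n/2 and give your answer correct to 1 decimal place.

58.2

Cumulative frequencies: 15, 31, 49, 65, 88, 125, 149, 169
n = 169; position = n/2 = 84.5.
This falls in the class 48 ≤ t < 60: L = 48, F = 65, f = 23, h = 12.
Median ≈ 48 + ((84.5 − 65) / 23) × 12 = 58.1739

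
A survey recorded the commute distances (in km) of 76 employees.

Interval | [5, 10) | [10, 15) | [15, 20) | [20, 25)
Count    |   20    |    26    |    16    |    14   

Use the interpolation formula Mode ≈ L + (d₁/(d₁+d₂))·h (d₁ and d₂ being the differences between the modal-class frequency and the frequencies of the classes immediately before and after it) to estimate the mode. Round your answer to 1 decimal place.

Modal class: [10, 15) (highest frequency 26).
d₁ = 26 − 20 = 6, d₂ = 26 − 16 = 10
Mode ≈ 10 + (6/(6+10)) × 5 = 10 + 1.8750 = 11.8750

11.9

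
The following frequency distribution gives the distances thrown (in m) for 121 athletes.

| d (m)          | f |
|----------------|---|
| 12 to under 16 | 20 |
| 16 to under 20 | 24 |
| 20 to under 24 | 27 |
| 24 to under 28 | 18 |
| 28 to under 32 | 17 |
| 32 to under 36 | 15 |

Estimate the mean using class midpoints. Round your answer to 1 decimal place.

Midpoints: 14, 18, 22, 26, 30, 34
Σfm = 20×14 + 24×18 + 27×22 + 18×26 + 17×30 + 15×34 = 2794
n = Σf = 121
Mean = 2794 / 121 = 23.0909

23.1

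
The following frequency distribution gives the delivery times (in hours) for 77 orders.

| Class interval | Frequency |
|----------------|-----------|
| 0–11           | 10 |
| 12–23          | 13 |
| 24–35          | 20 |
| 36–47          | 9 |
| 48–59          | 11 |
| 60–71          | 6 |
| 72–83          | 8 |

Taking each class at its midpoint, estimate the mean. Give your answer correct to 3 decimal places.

Midpoints: 5.5, 17.5, 29.5, 41.5, 53.5, 65.5, 77.5
Σfm = 10×5.5 + 13×17.5 + 20×29.5 + 9×41.5 + 11×53.5 + 6×65.5 + 8×77.5 = 2847.5
n = Σf = 77
Mean = 2847.5 / 77 = 36.9805

36.981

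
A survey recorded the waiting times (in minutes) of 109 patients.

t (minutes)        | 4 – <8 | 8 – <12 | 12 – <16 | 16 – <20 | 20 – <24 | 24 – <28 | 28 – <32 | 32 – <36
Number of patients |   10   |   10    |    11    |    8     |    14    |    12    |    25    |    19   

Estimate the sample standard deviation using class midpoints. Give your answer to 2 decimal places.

9.28

Midpoints: 6, 10, 14, 18, 22, 26, 30, 34
n = 109, Σfm = 2474, mean = 22.6972
Σfm² = 65460
Σf(m − x̄)² = Σfm² − (Σfm)²/n = 65460 − 2474²/109 = 9307.0092
Sample variance = 9307.0092 / 108 = 86.1760
Standard deviation = √86.1760 = 9.2831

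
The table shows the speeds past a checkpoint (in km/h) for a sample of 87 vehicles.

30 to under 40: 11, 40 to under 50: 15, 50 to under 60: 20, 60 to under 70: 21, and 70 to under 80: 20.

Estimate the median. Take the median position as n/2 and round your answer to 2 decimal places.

58.75

Cumulative frequencies: 11, 26, 46, 67, 87
n = 87; position = n/2 = 43.5.
This falls in the class 50 to under 60: L = 50, F = 26, f = 20, h = 10.
Median ≈ 50 + ((43.5 − 26) / 20) × 10 = 58.7500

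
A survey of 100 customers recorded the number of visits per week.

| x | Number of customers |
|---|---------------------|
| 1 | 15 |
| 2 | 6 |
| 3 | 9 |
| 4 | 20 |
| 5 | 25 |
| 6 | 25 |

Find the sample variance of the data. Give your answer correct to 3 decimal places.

2.951

Values: 1, 2, 3, 4, 5, 6
n = 100, Σfx = 409, mean = 4.0900
Σfx² = 1965
Σf(x − x̄)² = Σfx² − (Σfx)²/n = 1965 − 409²/100 = 292.1900
Sample variance = 292.1900 / 99 = 2.9514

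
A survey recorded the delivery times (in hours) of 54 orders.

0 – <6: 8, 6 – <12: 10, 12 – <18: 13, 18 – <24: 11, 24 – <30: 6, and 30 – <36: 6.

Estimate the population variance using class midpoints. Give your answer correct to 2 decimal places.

84.56

Midpoints: 3, 9, 15, 21, 27, 33
n = 54, Σfm = 900, mean = 16.6667
Σfm² = 19566
Σf(m − x̄)² = Σfm² − (Σfm)²/n = 19566 − 900²/54 = 4566.0000
Population variance = 4566.0000 / 54 = 84.5556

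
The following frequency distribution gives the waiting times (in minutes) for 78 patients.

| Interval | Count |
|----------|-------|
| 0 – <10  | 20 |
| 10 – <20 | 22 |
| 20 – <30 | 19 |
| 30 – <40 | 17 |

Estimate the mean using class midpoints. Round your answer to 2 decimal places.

19.23

Midpoints: 5, 15, 25, 35
Σfm = 20×5 + 22×15 + 19×25 + 17×35 = 1500
n = Σf = 78
Mean = 1500 / 78 = 19.2308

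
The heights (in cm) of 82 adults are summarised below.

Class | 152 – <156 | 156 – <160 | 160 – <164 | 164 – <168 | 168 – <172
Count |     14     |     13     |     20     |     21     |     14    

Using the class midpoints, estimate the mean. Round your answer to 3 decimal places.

Midpoints: 154, 158, 162, 166, 170
Σfm = 14×154 + 13×158 + 20×162 + 21×166 + 14×170 = 13316
n = Σf = 82
Mean = 13316 / 82 = 162.3902

162.390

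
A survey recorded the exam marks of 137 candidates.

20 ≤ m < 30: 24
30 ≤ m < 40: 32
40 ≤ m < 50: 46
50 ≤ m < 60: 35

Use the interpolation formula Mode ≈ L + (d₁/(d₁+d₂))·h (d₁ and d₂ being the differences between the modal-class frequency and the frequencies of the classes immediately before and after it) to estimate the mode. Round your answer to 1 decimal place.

Modal class: 40 ≤ m < 50 (highest frequency 46).
d₁ = 46 − 32 = 14, d₂ = 46 − 35 = 11
Mode ≈ 40 + (14/(14+11)) × 10 = 40 + 5.6000 = 45.6000

45.6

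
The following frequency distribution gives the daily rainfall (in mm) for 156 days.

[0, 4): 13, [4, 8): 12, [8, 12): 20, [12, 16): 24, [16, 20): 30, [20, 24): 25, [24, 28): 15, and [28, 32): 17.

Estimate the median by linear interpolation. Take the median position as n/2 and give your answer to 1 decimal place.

Cumulative frequencies: 13, 25, 45, 69, 99, 124, 139, 156
n = 156; position = n/2 = 78.
This falls in the class [16, 20): L = 16, F = 69, f = 30, h = 4.
Median ≈ 16 + ((78 − 69) / 30) × 4 = 17.2000

17.2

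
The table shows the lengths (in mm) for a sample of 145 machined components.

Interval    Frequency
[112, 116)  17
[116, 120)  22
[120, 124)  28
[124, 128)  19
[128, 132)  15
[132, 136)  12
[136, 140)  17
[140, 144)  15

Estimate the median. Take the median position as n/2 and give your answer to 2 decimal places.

Cumulative frequencies: 17, 39, 67, 86, 101, 113, 130, 145
n = 145; position = n/2 = 72.5.
This falls in the class [124, 128): L = 124, F = 67, f = 19, h = 4.
Median ≈ 124 + ((72.5 − 67) / 19) × 4 = 125.1579

125.16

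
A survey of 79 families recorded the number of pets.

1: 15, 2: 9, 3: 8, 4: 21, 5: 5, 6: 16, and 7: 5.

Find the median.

Cumulative frequencies: 15, 24, 32, 53, 58, 74, 79
n = 79, so the median is the value in position (n+1)/2 = 40.
Position 40 falls at value 4.

4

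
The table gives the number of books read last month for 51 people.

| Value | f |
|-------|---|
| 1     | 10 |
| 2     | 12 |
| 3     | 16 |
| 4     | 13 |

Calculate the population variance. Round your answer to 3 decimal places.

1.136

Values: 1, 2, 3, 4
n = 51, Σfx = 134, mean = 2.6275
Σfx² = 410
Σf(x − x̄)² = Σfx² − (Σfx)²/n = 410 − 134²/51 = 57.9216
Population variance = 57.9216 / 51 = 1.1357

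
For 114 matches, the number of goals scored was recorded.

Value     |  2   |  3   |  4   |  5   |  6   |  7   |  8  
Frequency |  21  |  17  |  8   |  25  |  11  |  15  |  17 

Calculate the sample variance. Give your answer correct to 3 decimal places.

4.314

Values: 2, 3, 4, 5, 6, 7, 8
n = 114, Σfx = 557, mean = 4.8860
Σfx² = 3209
Σf(x − x̄)² = Σfx² − (Σfx)²/n = 3209 − 557²/114 = 487.5175
Sample variance = 487.5175 / 113 = 4.3143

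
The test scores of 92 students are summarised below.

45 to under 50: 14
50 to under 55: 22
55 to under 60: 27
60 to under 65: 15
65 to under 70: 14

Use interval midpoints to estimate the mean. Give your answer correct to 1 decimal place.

57.1

Midpoints: 47.5, 52.5, 57.5, 62.5, 67.5
Σfm = 14×47.5 + 22×52.5 + 27×57.5 + 15×62.5 + 14×67.5 = 5255
n = Σf = 92
Mean = 5255 / 92 = 57.1196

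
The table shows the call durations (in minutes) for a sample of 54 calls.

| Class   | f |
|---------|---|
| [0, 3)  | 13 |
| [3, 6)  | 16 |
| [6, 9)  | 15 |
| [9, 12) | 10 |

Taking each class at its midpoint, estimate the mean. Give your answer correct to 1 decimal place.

Midpoints: 1.5, 4.5, 7.5, 10.5
Σfm = 13×1.5 + 16×4.5 + 15×7.5 + 10×10.5 = 309
n = Σf = 54
Mean = 309 / 54 = 5.7222

5.7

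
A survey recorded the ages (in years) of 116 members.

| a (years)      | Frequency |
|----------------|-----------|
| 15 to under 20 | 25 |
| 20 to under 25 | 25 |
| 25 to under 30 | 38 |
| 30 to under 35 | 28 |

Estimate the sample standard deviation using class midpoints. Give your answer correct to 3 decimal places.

5.396

Midpoints: 17.5, 22.5, 27.5, 32.5
n = 116, Σfm = 2955, mean = 25.4741
Σfm² = 78625
Σf(m − x̄)² = Σfm² − (Σfm)²/n = 78625 − 2955²/116 = 3348.9224
Sample variance = 3348.9224 / 115 = 29.1211
Standard deviation = √29.1211 = 5.3964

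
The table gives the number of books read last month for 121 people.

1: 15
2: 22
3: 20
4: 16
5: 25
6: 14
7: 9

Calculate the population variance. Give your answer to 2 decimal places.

3.29

Values: 1, 2, 3, 4, 5, 6, 7
n = 121, Σfx = 455, mean = 3.7603
Σfx² = 2109
Σf(x − x̄)² = Σfx² − (Σfx)²/n = 2109 − 455²/121 = 398.0496
Population variance = 398.0496 / 121 = 3.2897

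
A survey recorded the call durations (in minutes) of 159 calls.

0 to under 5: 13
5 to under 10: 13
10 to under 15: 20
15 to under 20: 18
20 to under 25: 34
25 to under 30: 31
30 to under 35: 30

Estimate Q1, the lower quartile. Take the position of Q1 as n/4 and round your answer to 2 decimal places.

13.44

Cumulative frequencies: 13, 26, 46, 64, 98, 129, 159
n = 159; position = n/4 = 39.75.
This falls in the class 10 to under 15: L = 10, F = 26, f = 20, h = 5.
Lower quartile ≈ 10 + ((39.75 − 26) / 20) × 5 = 13.4375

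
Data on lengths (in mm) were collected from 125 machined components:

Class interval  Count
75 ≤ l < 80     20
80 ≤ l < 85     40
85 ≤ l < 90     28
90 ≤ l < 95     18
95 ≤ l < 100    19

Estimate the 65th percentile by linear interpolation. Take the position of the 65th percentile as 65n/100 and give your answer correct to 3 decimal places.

Cumulative frequencies: 20, 60, 88, 106, 125
n = 125; position = 65n/100 = 81.25.
This falls in the class 85 ≤ l < 90: L = 85, F = 60, f = 28, h = 5.
65th percentile ≈ 85 + ((81.25 − 60) / 28) × 5 = 88.7946

88.795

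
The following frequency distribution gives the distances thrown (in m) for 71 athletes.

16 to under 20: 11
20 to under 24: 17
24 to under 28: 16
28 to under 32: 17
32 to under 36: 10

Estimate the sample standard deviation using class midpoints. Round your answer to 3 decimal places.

5.192

Midpoints: 18, 22, 26, 30, 34
n = 71, Σfm = 1838, mean = 25.8873
Σfm² = 49468
Σf(m − x̄)² = Σfm² − (Σfm)²/n = 49468 − 1838²/71 = 1887.0986
Sample variance = 1887.0986 / 70 = 26.9586
Standard deviation = √26.9586 = 5.1922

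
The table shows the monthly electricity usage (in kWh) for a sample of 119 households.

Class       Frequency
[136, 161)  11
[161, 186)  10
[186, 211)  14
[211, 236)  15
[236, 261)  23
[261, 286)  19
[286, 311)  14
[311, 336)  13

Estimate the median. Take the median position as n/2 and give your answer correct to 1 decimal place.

246.3

Cumulative frequencies: 11, 21, 35, 50, 73, 92, 106, 119
n = 119; position = n/2 = 59.5.
This falls in the class [236, 261): L = 236, F = 50, f = 23, h = 25.
Median ≈ 236 + ((59.5 − 50) / 23) × 25 = 246.3261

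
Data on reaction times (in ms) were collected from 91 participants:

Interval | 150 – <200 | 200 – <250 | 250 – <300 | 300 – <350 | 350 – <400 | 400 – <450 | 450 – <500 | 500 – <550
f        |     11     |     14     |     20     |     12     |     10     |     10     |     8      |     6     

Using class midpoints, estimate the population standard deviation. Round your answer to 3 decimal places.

Midpoints: 175, 225, 275, 325, 375, 425, 475, 525
n = 91, Σfm = 29425, mean = 323.3516
Σfm² = 10496875
Σf(m − x̄)² = Σfm² − (Σfm)²/n = 10496875 − 29425²/91 = 982252.7473
Population variance = 982252.7473 / 91 = 10793.9862
Standard deviation = √10793.9862 = 103.8941

103.894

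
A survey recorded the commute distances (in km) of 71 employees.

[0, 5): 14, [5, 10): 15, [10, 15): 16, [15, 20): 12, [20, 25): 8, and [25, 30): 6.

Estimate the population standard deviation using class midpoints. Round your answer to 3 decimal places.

Midpoints: 2.5, 7.5, 12.5, 17.5, 22.5, 27.5
n = 71, Σfm = 902.5, mean = 12.7113
Σfm² = 15693.75
Σf(m − x̄)² = Σfm² − (Σfm)²/n = 15693.75 − 902.5²/71 = 4221.8310
Population variance = 4221.8310 / 71 = 59.4624
Standard deviation = √59.4624 = 7.7112

7.711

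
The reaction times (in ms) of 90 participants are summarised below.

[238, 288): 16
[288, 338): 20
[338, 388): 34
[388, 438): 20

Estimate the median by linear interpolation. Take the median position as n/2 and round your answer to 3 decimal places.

Cumulative frequencies: 16, 36, 70, 90
n = 90; position = n/2 = 45.
This falls in the class [338, 388): L = 338, F = 36, f = 34, h = 50.
Median ≈ 338 + ((45 − 36) / 34) × 50 = 351.2353

351.235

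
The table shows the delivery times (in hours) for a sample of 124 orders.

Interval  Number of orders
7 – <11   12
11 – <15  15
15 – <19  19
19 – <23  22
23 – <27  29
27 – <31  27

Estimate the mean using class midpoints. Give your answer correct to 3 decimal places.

Midpoints: 9, 13, 17, 21, 25, 29
Σfm = 12×9 + 15×13 + 19×17 + 22×21 + 29×25 + 27×29 = 2596
n = Σf = 124
Mean = 2596 / 124 = 20.9355

20.935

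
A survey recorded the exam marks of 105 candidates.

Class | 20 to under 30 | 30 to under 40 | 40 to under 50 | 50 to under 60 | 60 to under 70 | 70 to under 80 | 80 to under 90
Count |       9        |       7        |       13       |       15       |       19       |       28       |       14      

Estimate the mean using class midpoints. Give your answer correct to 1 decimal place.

Midpoints: 25, 35, 45, 55, 65, 75, 85
Σfm = 9×25 + 7×35 + 13×45 + 15×55 + 19×65 + 28×75 + 14×85 = 6405
n = Σf = 105
Mean = 6405 / 105 = 61.0000

61.0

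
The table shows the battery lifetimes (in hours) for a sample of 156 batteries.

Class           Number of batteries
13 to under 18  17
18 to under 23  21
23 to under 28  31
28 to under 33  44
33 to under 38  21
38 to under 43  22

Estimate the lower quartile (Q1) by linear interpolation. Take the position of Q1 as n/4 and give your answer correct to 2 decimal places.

23.16

Cumulative frequencies: 17, 38, 69, 113, 134, 156
n = 156; position = n/4 = 39.
This falls in the class 23 to under 28: L = 23, F = 38, f = 31, h = 5.
Lower quartile ≈ 23 + ((39 − 38) / 31) × 5 = 23.1613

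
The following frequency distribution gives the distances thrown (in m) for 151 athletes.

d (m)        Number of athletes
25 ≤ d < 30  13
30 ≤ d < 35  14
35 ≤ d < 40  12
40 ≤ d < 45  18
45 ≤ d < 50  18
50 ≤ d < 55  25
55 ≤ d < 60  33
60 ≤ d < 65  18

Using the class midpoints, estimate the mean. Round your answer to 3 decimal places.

Midpoints: 27.5, 32.5, 37.5, 42.5, 47.5, 52.5, 57.5, 62.5
Σfm = 13×27.5 + 14×32.5 + 12×37.5 + 18×42.5 + 18×47.5 + 25×52.5 + 33×57.5 + 18×62.5 = 7217.5
n = Σf = 151
Mean = 7217.5 / 151 = 47.7980

47.798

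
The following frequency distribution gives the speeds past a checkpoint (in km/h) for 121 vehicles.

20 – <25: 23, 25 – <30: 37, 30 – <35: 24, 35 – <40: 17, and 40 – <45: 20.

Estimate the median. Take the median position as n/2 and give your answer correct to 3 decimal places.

30.104

Cumulative frequencies: 23, 60, 84, 101, 121
n = 121; position = n/2 = 60.5.
This falls in the class 30 – <35: L = 30, F = 60, f = 24, h = 5.
Median ≈ 30 + ((60.5 − 60) / 24) × 5 = 30.1042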